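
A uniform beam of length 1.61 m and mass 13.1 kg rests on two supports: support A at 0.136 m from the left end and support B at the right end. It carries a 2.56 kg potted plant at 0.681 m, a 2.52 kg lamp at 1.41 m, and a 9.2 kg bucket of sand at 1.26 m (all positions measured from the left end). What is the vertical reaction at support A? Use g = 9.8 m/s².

About support B:
Beam weight: 13.1 × 9.8 = 128.4 N down at 0.805 m → arm 0.805 m, τ = 128.4 × 0.805 = 103.4 N·m counterclockwise.
Potted plant: 2.56 × 9.8 = 25.09 N down at 0.681 m → arm 0.929 m, τ = 25.09 × 0.929 = 23.31 N·m counterclockwise.
Lamp: 2.52 × 9.8 = 24.7 N down at 1.41 m → arm 0.2 m, τ = 24.7 × 0.2 = 4.94 N·m counterclockwise.
Bucket of sand: 9.2 × 9.8 = 90.16 N down at 1.26 m → arm 0.35 m, τ = 90.16 × 0.35 = 31.56 N·m counterclockwise.
Net load moment about support B = 163.2 N·m counterclockwise.
Reaction R at support A is upward at 0.136 m, arm 1.474 m → moment R × 1.474 clockwise.
Στ = 0 ⇒ R × 1.474 = 163.2 ⇒ R = 111 N.

R_A ≈ 111 N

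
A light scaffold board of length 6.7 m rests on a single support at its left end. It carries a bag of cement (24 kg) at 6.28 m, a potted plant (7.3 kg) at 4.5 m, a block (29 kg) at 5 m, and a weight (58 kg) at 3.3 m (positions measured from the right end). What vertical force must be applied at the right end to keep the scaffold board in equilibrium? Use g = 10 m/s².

Choose the left end as the axis so the unknown pivot reaction has zero arm there.
Bag of cement: 24 × 10 = 240 N down at 6.28 m → arm 0.42 m, τ = 240 × 0.42 = 100.8 N·m clockwise.
Potted plant: 7.3 × 10 = 73 N down at 4.5 m → arm 2.2 m, τ = 73 × 2.2 = 160.6 N·m clockwise.
Block: 29 × 10 = 290 N down at 5 m → arm 1.7 m, τ = 290 × 1.7 = 493 N·m clockwise.
Weight: 58 × 10 = 580 N down at 3.3 m → arm 3.4 m, τ = 580 × 3.4 = 1972 N·m clockwise.
Net moment of the loads = 2726 N·m clockwise.
The upward force F acts at the right end, arm 6.7 m, giving F × 6.7 counterclockwise.
Balancing moments: F × 6.7 = 2726, giving F = 2726 / 6.7 = 407 N.

F ≈ 407 N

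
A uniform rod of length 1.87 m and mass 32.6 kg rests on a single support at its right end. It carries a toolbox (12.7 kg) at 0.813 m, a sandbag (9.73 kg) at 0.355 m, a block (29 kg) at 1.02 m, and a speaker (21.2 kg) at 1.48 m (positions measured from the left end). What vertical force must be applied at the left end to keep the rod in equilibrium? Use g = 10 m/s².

F ≈ 490 N

Taking torques about the right end:
Beam weight: 32.6 × 10 = 326 N down at 0.935 m → arm 0.935 m, τ = 326 × 0.935 = 304.8 N·m counterclockwise.
Toolbox: 12.7 × 10 = 127 N down at 0.813 m → arm 1.057 m, τ = 127 × 1.057 = 134.2 N·m counterclockwise.
Sandbag: 9.73 × 10 = 97.3 N down at 0.355 m → arm 1.515 m, τ = 97.3 × 1.515 = 147.4 N·m counterclockwise.
Block: 29 × 10 = 290 N down at 1.02 m → arm 0.85 m, τ = 290 × 0.85 = 246.5 N·m counterclockwise.
Speaker: 21.2 × 10 = 212 N down at 1.48 m → arm 0.39 m, τ = 212 × 0.39 = 82.68 N·m counterclockwise.
Net moment of the loads = 915.6 N·m counterclockwise.
The upward force F acts at the left end, arm 1.87 m, giving F × 1.87 clockwise.
Balancing moments: F × 1.87 = 915.6, giving F = 915.6 / 1.87 = 490 N.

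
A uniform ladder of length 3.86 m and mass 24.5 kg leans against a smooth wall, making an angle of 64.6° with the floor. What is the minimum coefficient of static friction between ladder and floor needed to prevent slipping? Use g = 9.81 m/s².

Take moments about the foot of the ladder.
Ladder weight 24.5×9.81 = 240.3 N acts at 1.93 m along the ladder; its horizontal arm is 1.93·cos64.6° = 0.8278 m → τ = 198.9 N·m clockwise.
Wall normal N acts horizontally at the top; its moment arm is the height L sinθ = 3.86·sin64.6° = 3.487 m, counterclockwise.
Balancing moments: N × 3.487 = 198.9, giving N = 57.04 N.
ΣFx = 0 ⇒ f = N_wall = 57.04 N. ΣFy = 0 ⇒ N_floor = 240.3 N.
μ_min = f / N_floor = 57.04 / 240.3 = 0.237.

μ_min ≈ 0.237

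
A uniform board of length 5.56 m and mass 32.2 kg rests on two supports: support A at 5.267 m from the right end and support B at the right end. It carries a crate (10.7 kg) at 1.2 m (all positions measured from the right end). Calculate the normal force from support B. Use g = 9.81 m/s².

R_B ≈ 230 N

Sum moments about support A (its reaction then has zero moment arm).
Beam weight: 32.2 × 9.81 = 315.9 N down at 2.78 m → arm 2.487 m, τ = 315.9 × 2.487 = 785.6 N·m clockwise.
Crate: 10.7 × 9.81 = 105 N down at 1.2 m → arm 4.067 m, τ = 105 × 4.067 = 427 N·m clockwise.
Net load moment about support A = 1213 N·m clockwise.
Reaction R at support B is upward at 0 m, arm 5.267 m → moment R × 5.267 counterclockwise.
Setting net torque to zero: R × 5.267 = 1213 → R = 230 N.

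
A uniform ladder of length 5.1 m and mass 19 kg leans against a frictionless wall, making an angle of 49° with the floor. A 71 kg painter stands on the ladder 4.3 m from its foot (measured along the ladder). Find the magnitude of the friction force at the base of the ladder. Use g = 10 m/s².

f ≈ 603 N

Sum moments about the foot of the ladder (the floor normal and friction both act there and drop out).
Ladder weight 19×10 = 190 N acts at 2.55 m along the ladder; its horizontal arm is 2.55·cos49° = 1.673 m → τ = 317.9 N·m clockwise.
Painter: 71×10 = 710 N at 4.3 m → arm 2.821 m → τ = 2003 N·m clockwise.
Wall normal N acts horizontally at the top; its moment arm is the height L sinθ = 5.1·sin49° = 3.849 m, counterclockwise.
Setting net torque to zero: N × 3.849 = 2321 → N = 603 N.
ΣFx = 0: friction at the foot balances the wall's push, so f = N_wall = 603 N.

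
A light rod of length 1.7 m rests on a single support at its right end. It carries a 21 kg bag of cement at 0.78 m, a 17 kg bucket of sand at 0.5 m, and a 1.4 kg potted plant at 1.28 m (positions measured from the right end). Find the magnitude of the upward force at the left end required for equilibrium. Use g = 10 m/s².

F ≈ 157 N

Taking torques about the right end:
Bag of cement: 21 × 10 = 210 N down at 0.78 m → arm 0.78 m, τ = 210 × 0.78 = 163.8 N·m counterclockwise.
Bucket of sand: 17 × 10 = 170 N down at 0.5 m → arm 0.5 m, τ = 170 × 0.5 = 85 N·m counterclockwise.
Potted plant: 1.4 × 10 = 14 N down at 1.28 m → arm 1.28 m, τ = 14 × 1.28 = 17.92 N·m counterclockwise.
Net moment of the loads = 266.7 N·m counterclockwise.
The upward force F acts at the left end, arm 1.7 m, giving F × 1.7 clockwise.
Setting net torque to zero: F × 1.7 = 266.7 → F = 266.7 / 1.7 = 157 N.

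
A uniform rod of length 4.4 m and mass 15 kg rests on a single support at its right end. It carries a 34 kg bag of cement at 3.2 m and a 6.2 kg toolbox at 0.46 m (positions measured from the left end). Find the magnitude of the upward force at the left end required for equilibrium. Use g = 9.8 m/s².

About the right end:
Beam weight: 15 × 9.8 = 147 N down at 2.2 m → arm 2.2 m, τ = 147 × 2.2 = 323.4 N·m counterclockwise.
Bag of cement: 34 × 9.8 = 333.2 N down at 3.2 m → arm 1.2 m, τ = 333.2 × 1.2 = 399.8 N·m counterclockwise.
Toolbox: 6.2 × 9.8 = 60.76 N down at 0.46 m → arm 3.94 m, τ = 60.76 × 3.94 = 239.4 N·m counterclockwise.
Net moment of the loads = 962.6 N·m counterclockwise.
The upward force F acts at the left end, arm 4.4 m, giving F × 4.4 clockwise.
Balancing moments: F × 4.4 = 962.6, giving F = 962.6 / 4.4 = 219 N.

F ≈ 219 N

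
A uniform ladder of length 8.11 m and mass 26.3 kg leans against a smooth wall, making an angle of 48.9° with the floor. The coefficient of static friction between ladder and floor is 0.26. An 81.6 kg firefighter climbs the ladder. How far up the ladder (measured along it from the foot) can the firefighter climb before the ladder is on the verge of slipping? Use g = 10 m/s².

Sum moments about the foot of the ladder (the floor normal and friction both act there and drop out).
Ladder weight 26.3×10 = 263 N acts at 4.055 m along the ladder; its horizontal arm is 4.055·cos48.9° = 2.666 m → τ = 701.2 N·m clockwise.
Firefighter weight 81.6×10 = 816 N at distance d → arm d·cos48.9° → τ = 816·d·0.6574 clockwise.
Wall normal N at the top has arm L sinθ = 6.111 m counterclockwise, so Στ = 0 gives N·6.111 = 701.2 + 536.4·d.
ΣFy = 0 ⇒ N_floor = 1079 N, so the maximum friction is μ_s·N_floor = 0.26×1079 = 280.5 N. ΣFx = 0 ⇒ N_wall = f, so at the slipping point N = 280.5 N.
Substituting: 280.5×6.111 = 701.2 + 536.4·d ⇒ d = (1714 − 701.2) / 536.4 = 1.89 m.

d ≈ 1.89 m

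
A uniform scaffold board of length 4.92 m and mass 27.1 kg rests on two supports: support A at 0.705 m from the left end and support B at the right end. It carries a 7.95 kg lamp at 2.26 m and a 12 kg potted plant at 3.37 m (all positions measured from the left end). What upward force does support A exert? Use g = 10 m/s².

About support B:
Beam weight: 27.1 × 10 = 271 N down at 2.46 m → arm 2.46 m, τ = 271 × 2.46 = 666.7 N·m counterclockwise.
Lamp: 7.95 × 10 = 79.5 N down at 2.26 m → arm 2.66 m, τ = 79.5 × 2.66 = 211.5 N·m counterclockwise.
Potted plant: 12 × 10 = 120 N down at 3.37 m → arm 1.55 m, τ = 120 × 1.55 = 186 N·m counterclockwise.
Net load moment about support B = 1064 N·m counterclockwise.
Reaction R at support A is upward at 0.705 m, arm 4.215 m → moment R × 4.215 clockwise.
Setting net torque to zero: R × 4.215 = 1064 → R = 252 N.

R_A ≈ 252 N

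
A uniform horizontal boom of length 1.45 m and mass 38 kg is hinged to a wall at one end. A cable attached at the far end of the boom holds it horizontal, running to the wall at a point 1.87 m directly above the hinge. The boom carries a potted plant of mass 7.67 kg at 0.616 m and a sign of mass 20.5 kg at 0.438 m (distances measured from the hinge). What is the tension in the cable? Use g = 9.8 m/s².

T ≈ 353 N

Take moments about the hinge.
Beam weight: 38 × 9.8 = 372.4 N down at 0.725 m → arm 0.725 m, τ = 372.4 × 0.725 = 270 N·m clockwise.
Potted plant: 7.67 × 9.8 = 75.17 N down at 0.616 m → arm 0.616 m, τ = 75.17 × 0.616 = 46.3 N·m clockwise.
Sign: 20.5 × 9.8 = 200.9 N down at 0.438 m → arm 0.438 m, τ = 200.9 × 0.438 = 87.99 N·m clockwise.
Total clockwise load moment = 404.3 N·m.
The cable tension T acts at 1.45 m; only its component perpendicular to the boom, T sinθ, produces torque. sinθ = h/√(h²+d²) = 1.87/√(1.87²+1.45²) = 0.7903.
For rotational equilibrium, T × 1.45 × 0.7903 = 404.3, so T = 404.3 / 1.146 = 353 N.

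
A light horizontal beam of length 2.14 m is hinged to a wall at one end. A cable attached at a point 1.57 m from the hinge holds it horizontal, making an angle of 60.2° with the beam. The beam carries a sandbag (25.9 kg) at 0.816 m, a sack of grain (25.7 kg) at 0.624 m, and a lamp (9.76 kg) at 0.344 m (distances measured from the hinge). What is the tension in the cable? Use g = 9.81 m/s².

Sum moments about the hinge (the unknown hinge reaction has zero arm there).
Sandbag: 25.9 × 9.81 = 254.1 N down at 0.816 m → arm 0.816 m, τ = 254.1 × 0.816 = 207.3 N·m clockwise.
Sack of grain: 25.7 × 9.81 = 252.1 N down at 0.624 m → arm 0.624 m, τ = 252.1 × 0.624 = 157.3 N·m clockwise.
Lamp: 9.76 × 9.81 = 95.75 N down at 0.344 m → arm 0.344 m, τ = 95.75 × 0.344 = 32.94 N·m clockwise.
Total clockwise load moment = 397.5 N·m.
The cable tension T acts at 1.57 m; only its component perpendicular to the beam, T sinθ, produces torque. sin 60.2° = 0.8678.
Setting net torque to zero: T × 1.57 × 0.8678 = 397.5 → T = 397.5 / 1.362 = 292 N.

T ≈ 292 N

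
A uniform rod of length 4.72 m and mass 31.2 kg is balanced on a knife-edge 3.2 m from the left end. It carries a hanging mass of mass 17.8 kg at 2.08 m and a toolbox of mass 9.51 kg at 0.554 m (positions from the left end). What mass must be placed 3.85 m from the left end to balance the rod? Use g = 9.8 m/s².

m ≈ 110 kg

Sum moments about the knife-edge (at 3.2 m from the left end) (the support reaction has zero arm there).
Beam weight: 31.2 × 9.8 = 305.8 N down at 2.36 m → arm 0.84 m, τ = 305.8 × 0.84 = 256.9 N·m counterclockwise.
Hanging mass: 17.8 × 9.8 = 174.4 N down at 2.08 m → arm 1.12 m, τ = 174.4 × 1.12 = 195.3 N·m counterclockwise.
Toolbox: 9.51 × 9.8 = 93.2 N down at 0.554 m → arm 2.646 m, τ = 93.2 × 2.646 = 246.6 N·m counterclockwise.
Net moment of known loads = 698.8 N·m counterclockwise.
An unknown mass m at 3.85 m has arm 0.65 m; its moment is m·g·0.65 clockwise.
For rotational equilibrium, m × 9.8 × 0.65 = 698.8, so m = 698.8 / (9.8 × 0.65) = 110 kg.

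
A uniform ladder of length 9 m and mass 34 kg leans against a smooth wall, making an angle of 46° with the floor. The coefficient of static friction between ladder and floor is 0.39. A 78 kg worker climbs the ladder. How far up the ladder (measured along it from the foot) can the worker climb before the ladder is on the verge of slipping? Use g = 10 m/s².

d ≈ 3.26 m

Take moments about the foot of the ladder.
Ladder weight 34×10 = 340 N acts at 4.5 m along the ladder; its horizontal arm is 4.5·cos46° = 3.126 m → τ = 1063 N·m clockwise.
Worker weight 78×10 = 780 N at distance d → arm d·cos46° → τ = 780·d·0.6947 clockwise.
Wall normal N at the top has arm L sinθ = 6.474 m counterclockwise, so Στ = 0 gives N·6.474 = 1063 + 541.9·d.
ΣFy = 0 ⇒ N_floor = 1120 N, so the maximum friction is μ_s·N_floor = 0.39×1120 = 436.8 N. ΣFx = 0 ⇒ N_wall = f, so at the slipping point N = 436.8 N.
Substituting: 436.8×6.474 = 1063 + 541.9·d ⇒ d = (2828 − 1063) / 541.9 = 3.26 m.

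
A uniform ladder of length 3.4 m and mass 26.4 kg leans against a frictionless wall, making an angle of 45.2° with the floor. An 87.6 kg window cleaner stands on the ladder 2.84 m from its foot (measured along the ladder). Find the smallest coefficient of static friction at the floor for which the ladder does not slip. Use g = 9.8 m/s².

μ_min ≈ 0.752

Take moments about the foot of the ladder.
Ladder weight 26.4×9.8 = 258.7 N acts at 1.7 m along the ladder; its horizontal arm is 1.7·cos45.2° = 1.198 m → τ = 309.9 N·m clockwise.
Window cleaner: 87.6×9.8 = 858.5 N at 2.84 m → arm 2.001 m → τ = 1718 N·m clockwise.
Wall normal N acts horizontally at the top; its moment arm is the height L sinθ = 3.4·sin45.2° = 2.413 m, counterclockwise.
For rotational equilibrium, N × 2.413 = 2028, so N = 840.4 N.
ΣFx = 0 ⇒ f = N_wall = 840.4 N. ΣFy = 0 ⇒ N_floor = 1117 N.
μ_min = f / N_floor = 840.4 / 1117 = 0.752.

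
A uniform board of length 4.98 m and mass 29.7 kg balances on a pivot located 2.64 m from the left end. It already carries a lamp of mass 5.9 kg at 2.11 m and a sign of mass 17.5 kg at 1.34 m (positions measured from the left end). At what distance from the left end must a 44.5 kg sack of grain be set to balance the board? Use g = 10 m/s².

x ≈ 3.32 m from the left end

About the pivot (at 2.64 m from the left end):
Beam weight: 29.7 × 10 = 297 N down at 2.49 m → arm 0.15 m, τ = 297 × 0.15 = 44.55 N·m counterclockwise.
Lamp: 5.9 × 10 = 59 N down at 2.11 m → arm 0.53 m, τ = 59 × 0.53 = 31.27 N·m counterclockwise.
Sign: 17.5 × 10 = 175 N down at 1.34 m → arm 1.3 m, τ = 175 × 1.3 = 227.5 N·m counterclockwise.
Net moment of existing loads = 303.3 N·m counterclockwise.
The sack of grain weighs 44.5 × 10 = 445 N and must supply an equal clockwise moment, so its lever arm about the pivot is 303.3 / 445 = 0.682 m.
That puts it at 2.64 + 0.682 = 3.32 m from the left end.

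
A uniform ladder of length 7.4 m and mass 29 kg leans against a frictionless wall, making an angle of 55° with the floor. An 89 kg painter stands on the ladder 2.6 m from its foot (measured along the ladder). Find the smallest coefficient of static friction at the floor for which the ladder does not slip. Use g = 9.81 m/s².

Taking torques about the foot of the ladder:
Ladder weight 29×9.81 = 284.5 N acts at 3.7 m along the ladder; its horizontal arm is 3.7·cos55° = 2.122 m → τ = 603.7 N·m clockwise.
Painter: 89×9.81 = 873.1 N at 2.6 m → arm 1.491 m → τ = 1302 N·m clockwise.
Wall normal N acts horizontally at the top; its moment arm is the height L sinθ = 7.4·sin55° = 6.062 m, counterclockwise.
Setting net torque to zero: N × 6.062 = 1906 → N = 314.4 N.
ΣFx = 0 ⇒ f = N_wall = 314.4 N. ΣFy = 0 ⇒ N_floor = 1158 N.
μ_min = f / N_floor = 314.4 / 1158 = 0.272.

μ_min ≈ 0.272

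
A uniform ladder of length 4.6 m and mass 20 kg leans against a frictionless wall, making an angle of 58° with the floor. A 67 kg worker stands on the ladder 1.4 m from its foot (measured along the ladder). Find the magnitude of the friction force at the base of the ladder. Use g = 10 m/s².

f ≈ 190 N

Sum moments about the foot of the ladder (the floor normal and friction both act there and drop out).
Ladder weight 20×10 = 200 N acts at 2.3 m along the ladder; its horizontal arm is 2.3·cos58° = 1.219 m → τ = 243.8 N·m clockwise.
Worker: 67×10 = 670 N at 1.4 m → arm 0.7419 m → τ = 497.1 N·m clockwise.
Wall normal N acts horizontally at the top; its moment arm is the height L sinθ = 4.6·sin58° = 3.901 m, counterclockwise.
Balancing moments: N × 3.901 = 740.9, giving N = 190 N.
ΣFx = 0: friction at the foot balances the wall's push, so f = N_wall = 190 N.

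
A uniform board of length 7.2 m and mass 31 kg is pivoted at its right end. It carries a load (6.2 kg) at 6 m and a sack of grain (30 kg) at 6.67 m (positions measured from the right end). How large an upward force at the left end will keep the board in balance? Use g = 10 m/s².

F ≈ 485 N

Choose the right end as the axis so the unknown pivot reaction has zero arm there.
Beam weight: 31 × 10 = 310 N down at 3.6 m → arm 3.6 m, τ = 310 × 3.6 = 1116 N·m counterclockwise.
Load: 6.2 × 10 = 62 N down at 6 m → arm 6 m, τ = 62 × 6 = 372 N·m counterclockwise.
Sack of grain: 30 × 10 = 300 N down at 6.67 m → arm 6.67 m, τ = 300 × 6.67 = 2001 N·m counterclockwise.
Net moment of the loads = 3489 N·m counterclockwise.
The upward force F acts at the left end, arm 7.2 m, giving F × 7.2 clockwise.
For rotational equilibrium, F × 7.2 = 3489, so F = 3489 / 7.2 = 485 N.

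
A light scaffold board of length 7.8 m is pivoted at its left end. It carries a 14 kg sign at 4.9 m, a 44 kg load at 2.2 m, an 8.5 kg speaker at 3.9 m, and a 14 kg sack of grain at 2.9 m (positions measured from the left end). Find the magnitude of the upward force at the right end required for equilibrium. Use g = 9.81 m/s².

Taking torques about the left end:
Sign: 14 × 9.81 = 137.3 N down at 4.9 m → arm 4.9 m, τ = 137.3 × 4.9 = 672.8 N·m clockwise.
Load: 44 × 9.81 = 431.6 N down at 2.2 m → arm 2.2 m, τ = 431.6 × 2.2 = 949.5 N·m clockwise.
Speaker: 8.5 × 9.81 = 83.39 N down at 3.9 m → arm 3.9 m, τ = 83.39 × 3.9 = 325.2 N·m clockwise.
Sack of grain: 14 × 9.81 = 137.3 N down at 2.9 m → arm 2.9 m, τ = 137.3 × 2.9 = 398.2 N·m clockwise.
Net moment of the loads = 2346 N·m clockwise.
The upward force F acts at the right end, arm 7.8 m, giving F × 7.8 counterclockwise.
Balancing moments: F × 7.8 = 2346, giving F = 2346 / 7.8 = 301 N.

F ≈ 301 N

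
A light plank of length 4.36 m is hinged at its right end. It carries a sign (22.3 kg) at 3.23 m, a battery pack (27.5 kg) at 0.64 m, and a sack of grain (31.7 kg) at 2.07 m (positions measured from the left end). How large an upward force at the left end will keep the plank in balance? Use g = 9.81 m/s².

About the right end:
Sign: 22.3 × 9.81 = 218.8 N down at 3.23 m → arm 1.13 m, τ = 218.8 × 1.13 = 247.2 N·m counterclockwise.
Battery pack: 27.5 × 9.81 = 269.8 N down at 0.64 m → arm 3.72 m, τ = 269.8 × 3.72 = 1004 N·m counterclockwise.
Sack of grain: 31.7 × 9.81 = 311 N down at 2.07 m → arm 2.29 m, τ = 311 × 2.29 = 712.2 N·m counterclockwise.
Net moment of the loads = 1963 N·m counterclockwise.
The upward force F acts at the left end, arm 4.36 m, giving F × 4.36 clockwise.
Στ = 0 ⇒ F × 4.36 = 1963 ⇒ F = 1963 / 4.36 = 450 N.

F ≈ 450 N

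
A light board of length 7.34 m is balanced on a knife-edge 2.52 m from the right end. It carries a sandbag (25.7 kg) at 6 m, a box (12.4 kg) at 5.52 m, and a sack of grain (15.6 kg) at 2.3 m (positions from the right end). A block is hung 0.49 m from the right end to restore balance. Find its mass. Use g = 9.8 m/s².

Taking torques about the knife-edge (at 2.52 m from the right end):
Sandbag: 25.7 × 9.8 = 251.9 N down at 6 m → arm 3.48 m, τ = 251.9 × 3.48 = 876.6 N·m counterclockwise.
Box: 12.4 × 9.8 = 121.5 N down at 5.52 m → arm 3 m, τ = 121.5 × 3 = 364.5 N·m counterclockwise.
Sack of grain: 15.6 × 9.8 = 152.9 N down at 2.3 m → arm 0.22 m, τ = 152.9 × 0.22 = 33.64 N·m clockwise.
Net moment of known loads = 1207 N·m counterclockwise.
An unknown mass m at 0.49 m has arm 2.03 m; its moment is m·g·2.03 clockwise.
Balancing moments: m × 9.8 × 2.03 = 1207, giving m = 1207 / (9.8 × 2.03) = 60.7 kg.

m ≈ 60.7 kg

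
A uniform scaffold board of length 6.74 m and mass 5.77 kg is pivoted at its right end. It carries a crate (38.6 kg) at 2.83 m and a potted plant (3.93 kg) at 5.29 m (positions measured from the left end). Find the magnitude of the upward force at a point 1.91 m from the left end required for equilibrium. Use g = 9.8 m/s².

F ≈ 357 N

Taking torques about the right end:
Beam weight: 5.77 × 9.8 = 56.55 N down at 3.37 m → arm 3.37 m, τ = 56.55 × 3.37 = 190.6 N·m counterclockwise.
Crate: 38.6 × 9.8 = 378.3 N down at 2.83 m → arm 3.91 m, τ = 378.3 × 3.91 = 1479 N·m counterclockwise.
Potted plant: 3.93 × 9.8 = 38.51 N down at 5.29 m → arm 1.45 m, τ = 38.51 × 1.45 = 55.84 N·m counterclockwise.
Net moment of the loads = 1725 N·m counterclockwise.
The upward force F acts at a point 1.91 m from the left end, arm 4.83 m, giving F × 4.83 clockwise.
Στ = 0 ⇒ F × 4.83 = 1725 ⇒ F = 1725 / 4.83 = 357 N.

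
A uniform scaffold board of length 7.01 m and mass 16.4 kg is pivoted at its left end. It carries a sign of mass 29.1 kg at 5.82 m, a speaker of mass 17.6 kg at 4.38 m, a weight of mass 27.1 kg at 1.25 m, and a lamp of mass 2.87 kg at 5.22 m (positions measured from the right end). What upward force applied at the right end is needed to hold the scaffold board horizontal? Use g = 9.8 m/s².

About the left end:
Beam weight: 16.4 × 9.8 = 160.7 N down at 3.505 m → arm 3.505 m, τ = 160.7 × 3.505 = 563.3 N·m clockwise.
Sign: 29.1 × 9.8 = 285.2 N down at 5.82 m → arm 1.19 m, τ = 285.2 × 1.19 = 339.4 N·m clockwise.
Speaker: 17.6 × 9.8 = 172.5 N down at 4.38 m → arm 2.63 m, τ = 172.5 × 2.63 = 453.7 N·m clockwise.
Weight: 27.1 × 9.8 = 265.6 N down at 1.25 m → arm 5.76 m, τ = 265.6 × 5.76 = 1530 N·m clockwise.
Lamp: 2.87 × 9.8 = 28.13 N down at 5.22 m → arm 1.79 m, τ = 28.13 × 1.79 = 50.35 N·m clockwise.
Net moment of the loads = 2937 N·m clockwise.
The upward force F acts at the right end, arm 7.01 m, giving F × 7.01 counterclockwise.
Balancing moments: F × 7.01 = 2937, giving F = 2937 / 7.01 = 419 N.

F ≈ 419 N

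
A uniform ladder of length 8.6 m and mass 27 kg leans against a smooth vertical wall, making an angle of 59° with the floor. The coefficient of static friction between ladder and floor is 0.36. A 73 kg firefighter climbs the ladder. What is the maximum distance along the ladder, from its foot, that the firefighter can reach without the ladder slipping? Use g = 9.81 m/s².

Sum moments about the foot of the ladder (the floor normal and friction both act there and drop out).
Ladder weight 27×9.81 = 264.9 N acts at 4.3 m along the ladder; its horizontal arm is 4.3·cos59° = 2.215 m → τ = 586.8 N·m clockwise.
Firefighter weight 73×9.81 = 716.1 N at distance d → arm d·cos59° → τ = 716.1·d·0.515 clockwise.
Wall normal N at the top has arm L sinθ = 7.372 m counterclockwise, so Στ = 0 gives N·7.372 = 586.8 + 368.8·d.
ΣFy = 0 ⇒ N_floor = 981 N, so the maximum friction is μ_s·N_floor = 0.36×981 = 353.2 N. ΣFx = 0 ⇒ N_wall = f, so at the slipping point N = 353.2 N.
Substituting: 353.2×7.372 = 586.8 + 368.8·d ⇒ d = (2604 − 586.8) / 368.8 = 5.47 m.

d ≈ 5.47 m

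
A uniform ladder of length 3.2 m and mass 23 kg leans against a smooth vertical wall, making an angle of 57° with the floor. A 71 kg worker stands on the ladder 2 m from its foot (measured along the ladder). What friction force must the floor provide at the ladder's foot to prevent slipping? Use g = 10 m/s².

f ≈ 363 N

Taking torques about the foot of the ladder:
Ladder weight 23×10 = 230 N acts at 1.6 m along the ladder; its horizontal arm is 1.6·cos57° = 0.8714 m → τ = 200.4 N·m clockwise.
Worker: 71×10 = 710 N at 2 m → arm 1.089 m → τ = 773.2 N·m clockwise.
Wall normal N acts horizontally at the top; its moment arm is the height L sinθ = 3.2·sin57° = 2.684 m, counterclockwise.
For rotational equilibrium, N × 2.684 = 973.6, so N = 363 N.
ΣFx = 0: friction at the foot balances the wall's push, so f = N_wall = 363 N.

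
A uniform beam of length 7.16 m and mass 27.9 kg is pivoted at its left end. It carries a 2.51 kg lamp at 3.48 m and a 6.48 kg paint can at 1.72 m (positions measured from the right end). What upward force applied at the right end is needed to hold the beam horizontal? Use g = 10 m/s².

About the left end:
Beam weight: 27.9 × 10 = 279 N down at 3.58 m → arm 3.58 m, τ = 279 × 3.58 = 998.8 N·m clockwise.
Lamp: 2.51 × 10 = 25.1 N down at 3.48 m → arm 3.68 m, τ = 25.1 × 3.68 = 92.37 N·m clockwise.
Paint can: 6.48 × 10 = 64.8 N down at 1.72 m → arm 5.44 m, τ = 64.8 × 5.44 = 352.5 N·m clockwise.
Net moment of the loads = 1444 N·m clockwise.
The upward force F acts at the right end, arm 7.16 m, giving F × 7.16 counterclockwise.
For rotational equilibrium, F × 7.16 = 1444, so F = 1444 / 7.16 = 202 N.

F ≈ 202 N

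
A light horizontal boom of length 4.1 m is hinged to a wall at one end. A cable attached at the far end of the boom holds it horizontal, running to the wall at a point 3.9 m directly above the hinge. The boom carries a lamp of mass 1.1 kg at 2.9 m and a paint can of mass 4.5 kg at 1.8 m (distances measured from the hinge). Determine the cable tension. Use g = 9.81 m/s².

T ≈ 39.2 N

Choose the hinge as the axis so the unknown hinge reaction has zero arm there.
Lamp: 1.1 × 9.81 = 10.79 N down at 2.9 m → arm 2.9 m, τ = 10.79 × 2.9 = 31.29 N·m clockwise.
Paint can: 4.5 × 9.81 = 44.15 N down at 1.8 m → arm 1.8 m, τ = 44.15 × 1.8 = 79.47 N·m clockwise.
Total clockwise load moment = 110.8 N·m.
The cable tension T acts at 4.1 m; only its component perpendicular to the boom, T sinθ, produces torque. sinθ = h/√(h²+d²) = 3.9/√(3.9²+4.1²) = 0.6892.
Setting net torque to zero: T × 4.1 × 0.6892 = 110.8 → T = 110.8 / 2.826 = 39.2 N.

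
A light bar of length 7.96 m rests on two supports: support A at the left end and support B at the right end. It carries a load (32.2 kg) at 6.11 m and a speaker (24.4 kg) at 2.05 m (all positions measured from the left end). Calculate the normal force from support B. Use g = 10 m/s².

R_B ≈ 310 N

About support A:
Load: 32.2 × 10 = 322 N down at 6.11 m → arm 6.11 m, τ = 322 × 6.11 = 1967 N·m clockwise.
Speaker: 24.4 × 10 = 244 N down at 2.05 m → arm 2.05 m, τ = 244 × 2.05 = 500.2 N·m clockwise.
Net load moment about support A = 2467 N·m clockwise.
Reaction R at support B is upward at 7.96 m, arm 7.96 m → moment R × 7.96 counterclockwise.
Στ = 0 ⇒ R × 7.96 = 2467 ⇒ R = 310 N.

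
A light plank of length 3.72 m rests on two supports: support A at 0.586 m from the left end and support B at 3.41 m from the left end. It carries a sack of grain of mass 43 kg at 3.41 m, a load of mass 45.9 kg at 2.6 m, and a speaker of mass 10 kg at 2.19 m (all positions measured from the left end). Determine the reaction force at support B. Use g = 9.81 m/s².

Choose support A as the axis so its reaction then has zero moment arm.
Sack of grain: 43 × 9.81 = 421.8 N down at 3.41 m → arm 2.824 m, τ = 421.8 × 2.824 = 1191 N·m clockwise.
Load: 45.9 × 9.81 = 450.3 N down at 2.6 m → arm 2.014 m, τ = 450.3 × 2.014 = 906.9 N·m clockwise.
Speaker: 10 × 9.81 = 98.1 N down at 2.19 m → arm 1.604 m, τ = 98.1 × 1.604 = 157.4 N·m clockwise.
Net load moment about support A = 2255 N·m clockwise.
Reaction R at support B is upward at 3.41 m, arm 2.824 m → moment R × 2.824 counterclockwise.
For rotational equilibrium, R × 2.824 = 2255, so R = 799 N.

R_B ≈ 799 N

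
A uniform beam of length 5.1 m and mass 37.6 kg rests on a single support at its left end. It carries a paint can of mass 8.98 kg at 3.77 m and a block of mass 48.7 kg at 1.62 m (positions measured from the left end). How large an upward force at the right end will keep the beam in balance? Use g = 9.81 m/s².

F ≈ 401 N

Take moments about the left end.
Beam weight: 37.6 × 9.81 = 368.9 N down at 2.55 m → arm 2.55 m, τ = 368.9 × 2.55 = 940.7 N·m clockwise.
Paint can: 8.98 × 9.81 = 88.09 N down at 3.77 m → arm 3.77 m, τ = 88.09 × 3.77 = 332.1 N·m clockwise.
Block: 48.7 × 9.81 = 477.7 N down at 1.62 m → arm 1.62 m, τ = 477.7 × 1.62 = 773.9 N·m clockwise.
Net moment of the loads = 2047 N·m clockwise.
The upward force F acts at the right end, arm 5.1 m, giving F × 5.1 counterclockwise.
For rotational equilibrium, F × 5.1 = 2047, so F = 2047 / 5.1 = 401 N.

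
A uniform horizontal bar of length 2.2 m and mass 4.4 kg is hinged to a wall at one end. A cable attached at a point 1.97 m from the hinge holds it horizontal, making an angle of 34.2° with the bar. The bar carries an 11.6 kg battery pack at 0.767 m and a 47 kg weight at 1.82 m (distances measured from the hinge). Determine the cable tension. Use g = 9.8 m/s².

About the hinge:
Beam weight: 4.4 × 9.8 = 43.12 N down at 1.1 m → arm 1.1 m, τ = 43.12 × 1.1 = 47.43 N·m clockwise.
Battery pack: 11.6 × 9.8 = 113.7 N down at 0.767 m → arm 0.767 m, τ = 113.7 × 0.767 = 87.21 N·m clockwise.
Weight: 47 × 9.8 = 460.6 N down at 1.82 m → arm 1.82 m, τ = 460.6 × 1.82 = 838.3 N·m clockwise.
Total clockwise load moment = 972.9 N·m.
The cable tension T acts at 1.97 m; only its component perpendicular to the bar, T sinθ, produces torque. sin 34.2° = 0.5621.
Balancing moments: T × 1.97 × 0.5621 = 972.9, giving T = 972.9 / 1.107 = 879 N.

T ≈ 879 N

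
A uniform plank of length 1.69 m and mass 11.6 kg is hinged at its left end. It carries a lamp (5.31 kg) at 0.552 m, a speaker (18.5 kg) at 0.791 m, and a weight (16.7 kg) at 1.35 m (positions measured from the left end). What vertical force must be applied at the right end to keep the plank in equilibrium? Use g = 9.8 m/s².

F ≈ 289 N

Choose the left end as the axis so the unknown pivot reaction has zero arm there.
Beam weight: 11.6 × 9.8 = 113.7 N down at 0.845 m → arm 0.845 m, τ = 113.7 × 0.845 = 96.08 N·m clockwise.
Lamp: 5.31 × 9.8 = 52.04 N down at 0.552 m → arm 0.552 m, τ = 52.04 × 0.552 = 28.73 N·m clockwise.
Speaker: 18.5 × 9.8 = 181.3 N down at 0.791 m → arm 0.791 m, τ = 181.3 × 0.791 = 143.4 N·m clockwise.
Weight: 16.7 × 9.8 = 163.7 N down at 1.35 m → arm 1.35 m, τ = 163.7 × 1.35 = 221 N·m clockwise.
Net moment of the loads = 489.2 N·m clockwise.
The upward force F acts at the right end, arm 1.69 m, giving F × 1.69 counterclockwise.
Στ = 0 ⇒ F × 1.69 = 489.2 ⇒ F = 489.2 / 1.69 = 289 N.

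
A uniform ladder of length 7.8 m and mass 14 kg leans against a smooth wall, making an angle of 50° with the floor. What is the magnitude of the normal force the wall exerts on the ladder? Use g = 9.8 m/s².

N_wall ≈ 57.6 N

Taking torques about the foot of the ladder:
Ladder weight 14×9.8 = 137.2 N acts at 3.9 m along the ladder; its horizontal arm is 3.9·cos50° = 2.507 m → τ = 344 N·m clockwise.
Wall normal N acts horizontally at the top; its moment arm is the height L sinθ = 7.8·sin50° = 5.975 m, counterclockwise.
Setting net torque to zero: N × 5.975 = 344 → N = 57.6 N.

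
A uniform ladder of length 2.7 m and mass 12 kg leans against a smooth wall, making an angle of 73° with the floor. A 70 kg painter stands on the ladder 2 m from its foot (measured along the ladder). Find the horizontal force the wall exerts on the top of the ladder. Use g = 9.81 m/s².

N_wall ≈ 174 N

Taking torques about the foot of the ladder:
Ladder weight 12×9.81 = 117.7 N acts at 1.35 m along the ladder; its horizontal arm is 1.35·cos73° = 0.3947 m → τ = 46.46 N·m clockwise.
Painter: 70×9.81 = 686.7 N at 2 m → arm 0.5847 m → τ = 401.5 N·m clockwise.
Wall normal N acts horizontally at the top; its moment arm is the height L sinθ = 2.7·sin73° = 2.582 m, counterclockwise.
Στ = 0 ⇒ N × 2.582 = 448 ⇒ N = 174 N.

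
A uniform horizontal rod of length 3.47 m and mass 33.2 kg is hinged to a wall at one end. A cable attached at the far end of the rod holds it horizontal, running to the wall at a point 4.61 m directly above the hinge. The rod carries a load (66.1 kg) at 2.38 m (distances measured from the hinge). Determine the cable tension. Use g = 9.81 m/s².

T ≈ 760 N

Take moments about the hinge.
Beam weight: 33.2 × 9.81 = 325.7 N down at 1.735 m → arm 1.735 m, τ = 325.7 × 1.735 = 565.1 N·m clockwise.
Load: 66.1 × 9.81 = 648.4 N down at 2.38 m → arm 2.38 m, τ = 648.4 × 2.38 = 1543 N·m clockwise.
Total clockwise load moment = 2108 N·m.
The cable tension T acts at 3.47 m; only its component perpendicular to the rod, T sinθ, produces torque. sinθ = h/√(h²+d²) = 4.61/√(4.61²+3.47²) = 0.799.
For rotational equilibrium, T × 3.47 × 0.799 = 2108, so T = 2108 / 2.773 = 760 N.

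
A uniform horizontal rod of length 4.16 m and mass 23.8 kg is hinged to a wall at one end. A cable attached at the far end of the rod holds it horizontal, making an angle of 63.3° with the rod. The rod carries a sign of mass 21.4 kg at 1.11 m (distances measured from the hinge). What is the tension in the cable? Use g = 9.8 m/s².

Take moments about the hinge.
Beam weight: 23.8 × 9.8 = 233.2 N down at 2.08 m → arm 2.08 m, τ = 233.2 × 2.08 = 485.1 N·m clockwise.
Sign: 21.4 × 9.8 = 209.7 N down at 1.11 m → arm 1.11 m, τ = 209.7 × 1.11 = 232.8 N·m clockwise.
Total clockwise load moment = 717.9 N·m.
The cable tension T acts at 4.16 m; only its component perpendicular to the rod, T sinθ, produces torque. sin 63.3° = 0.8934.
Στ = 0 ⇒ T × 4.16 × 0.8934 = 717.9 ⇒ T = 717.9 / 3.717 = 193 N.

T ≈ 193 N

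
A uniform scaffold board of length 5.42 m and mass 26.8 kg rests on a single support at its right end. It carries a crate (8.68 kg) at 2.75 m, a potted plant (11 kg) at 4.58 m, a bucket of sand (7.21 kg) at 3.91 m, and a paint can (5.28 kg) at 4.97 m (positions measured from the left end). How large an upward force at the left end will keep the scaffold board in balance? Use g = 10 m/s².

F ≈ 218 N

Take moments about the right end.
Beam weight: 26.8 × 10 = 268 N down at 2.71 m → arm 2.71 m, τ = 268 × 2.71 = 726.3 N·m counterclockwise.
Crate: 8.68 × 10 = 86.8 N down at 2.75 m → arm 2.67 m, τ = 86.8 × 2.67 = 231.8 N·m counterclockwise.
Potted plant: 11 × 10 = 110 N down at 4.58 m → arm 0.84 m, τ = 110 × 0.84 = 92.4 N·m counterclockwise.
Bucket of sand: 7.21 × 10 = 72.1 N down at 3.91 m → arm 1.51 m, τ = 72.1 × 1.51 = 108.9 N·m counterclockwise.
Paint can: 5.28 × 10 = 52.8 N down at 4.97 m → arm 0.45 m, τ = 52.8 × 0.45 = 23.76 N·m counterclockwise.
Net moment of the loads = 1183 N·m counterclockwise.
The upward force F acts at the left end, arm 5.42 m, giving F × 5.42 clockwise.
Setting net torque to zero: F × 5.42 = 1183 → F = 1183 / 5.42 = 218 N.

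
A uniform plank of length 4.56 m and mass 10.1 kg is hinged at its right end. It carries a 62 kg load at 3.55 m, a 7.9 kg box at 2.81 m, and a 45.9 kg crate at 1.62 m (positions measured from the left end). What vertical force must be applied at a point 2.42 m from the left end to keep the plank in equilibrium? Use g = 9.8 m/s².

F ≈ 1070 N

Choose the right end as the axis so the unknown pivot reaction has zero arm there.
Beam weight: 10.1 × 9.8 = 98.98 N down at 2.28 m → arm 2.28 m, τ = 98.98 × 2.28 = 225.7 N·m counterclockwise.
Load: 62 × 9.8 = 607.6 N down at 3.55 m → arm 1.01 m, τ = 607.6 × 1.01 = 613.7 N·m counterclockwise.
Box: 7.9 × 9.8 = 77.42 N down at 2.81 m → arm 1.75 m, τ = 77.42 × 1.75 = 135.5 N·m counterclockwise.
Crate: 45.9 × 9.8 = 449.8 N down at 1.62 m → arm 2.94 m, τ = 449.8 × 2.94 = 1322 N·m counterclockwise.
Net moment of the loads = 2297 N·m counterclockwise.
The upward force F acts at a point 2.42 m from the left end, arm 2.14 m, giving F × 2.14 clockwise.
Setting net torque to zero: F × 2.14 = 2297 → F = 2297 / 2.14 = 1070 N.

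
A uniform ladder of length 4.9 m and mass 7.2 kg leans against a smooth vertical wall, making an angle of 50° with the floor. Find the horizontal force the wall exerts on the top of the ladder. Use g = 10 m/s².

Choose the foot of the ladder as the axis so the floor normal and friction both act there and drop out.
Ladder weight 7.2×10 = 72 N acts at 2.45 m along the ladder; its horizontal arm is 2.45·cos50° = 1.575 m → τ = 113.4 N·m clockwise.
Wall normal N acts horizontally at the top; its moment arm is the height L sinθ = 4.9·sin50° = 3.754 m, counterclockwise.
Balancing moments: N × 3.754 = 113.4, giving N = 30.2 N.

N_wall ≈ 30.2 N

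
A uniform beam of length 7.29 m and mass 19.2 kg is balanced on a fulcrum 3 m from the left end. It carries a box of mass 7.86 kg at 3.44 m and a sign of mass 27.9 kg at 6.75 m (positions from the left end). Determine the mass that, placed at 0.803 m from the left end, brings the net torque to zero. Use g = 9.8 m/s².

m ≈ 54.8 kg

Sum moments about the fulcrum (at 3 m from the left end) (the support reaction has zero arm there).
Beam weight: 19.2 × 9.8 = 188.2 N down at 3.645 m → arm 0.645 m, τ = 188.2 × 0.645 = 121.4 N·m clockwise.
Box: 7.86 × 9.8 = 77.03 N down at 3.44 m → arm 0.44 m, τ = 77.03 × 0.44 = 33.89 N·m clockwise.
Sign: 27.9 × 9.8 = 273.4 N down at 6.75 m → arm 3.75 m, τ = 273.4 × 3.75 = 1025 N·m clockwise.
Net moment of known loads = 1180 N·m clockwise.
An unknown mass m at 0.803 m has arm 2.197 m; its moment is m·g·2.197 counterclockwise.
Setting net torque to zero: m × 9.8 × 2.197 = 1180 → m = 1180 / (9.8 × 2.197) = 54.8 kg.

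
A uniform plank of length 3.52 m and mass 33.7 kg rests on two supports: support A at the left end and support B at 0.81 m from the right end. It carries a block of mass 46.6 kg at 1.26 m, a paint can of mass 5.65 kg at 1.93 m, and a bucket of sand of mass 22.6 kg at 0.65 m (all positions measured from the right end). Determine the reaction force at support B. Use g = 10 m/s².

R_B ≈ 880 N

Take moments about support A.
Beam weight: 33.7 × 10 = 337 N down at 1.76 m → arm 1.76 m, τ = 337 × 1.76 = 593.1 N·m clockwise.
Block: 46.6 × 10 = 466 N down at 1.26 m → arm 2.26 m, τ = 466 × 2.26 = 1053 N·m clockwise.
Paint can: 5.65 × 10 = 56.5 N down at 1.93 m → arm 1.59 m, τ = 56.5 × 1.59 = 89.84 N·m clockwise.
Bucket of sand: 22.6 × 10 = 226 N down at 0.65 m → arm 2.87 m, τ = 226 × 2.87 = 648.6 N·m clockwise.
Net load moment about support A = 2385 N·m clockwise.
Reaction R at support B is upward at 0.81 m, arm 2.71 m → moment R × 2.71 counterclockwise.
Setting net torque to zero: R × 2.71 = 2385 → R = 880 N.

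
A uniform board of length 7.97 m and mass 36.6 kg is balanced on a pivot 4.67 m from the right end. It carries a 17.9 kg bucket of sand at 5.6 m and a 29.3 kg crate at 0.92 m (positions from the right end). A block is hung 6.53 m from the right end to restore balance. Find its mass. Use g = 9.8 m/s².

m ≈ 63.6 kg

Sum moments about the pivot (at 4.67 m from the right end) (the support reaction has zero arm there).
Beam weight: 36.6 × 9.8 = 358.7 N down at 3.985 m → arm 0.685 m, τ = 358.7 × 0.685 = 245.7 N·m clockwise.
Bucket of sand: 17.9 × 9.8 = 175.4 N down at 5.6 m → arm 0.93 m, τ = 175.4 × 0.93 = 163.1 N·m counterclockwise.
Crate: 29.3 × 9.8 = 287.1 N down at 0.92 m → arm 3.75 m, τ = 287.1 × 3.75 = 1077 N·m clockwise.
Net moment of known loads = 1160 N·m clockwise.
An unknown mass m at 6.53 m has arm 1.86 m; its moment is m·g·1.86 counterclockwise.
For rotational equilibrium, m × 9.8 × 1.86 = 1160, so m = 1160 / (9.8 × 1.86) = 63.6 kg.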